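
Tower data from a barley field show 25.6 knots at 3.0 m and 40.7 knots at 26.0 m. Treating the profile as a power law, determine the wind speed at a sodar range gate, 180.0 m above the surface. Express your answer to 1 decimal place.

61.7 knots

First find α: α = ln(V₂/V₁)/ln(z₂/z₁) = ln(40.7/25.6)/ln(26.0/3.0) = 0.46364/2.15948 = 0.2147
Extrapolate from 26.0 m to 180.0 m: V₃ = 40.7 × (180.0/26.0)^0.2147 = 40.7 × 1.5150 = 61.6601 knots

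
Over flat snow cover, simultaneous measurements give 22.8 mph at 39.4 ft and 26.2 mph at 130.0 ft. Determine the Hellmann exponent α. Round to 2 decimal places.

α ≈ 0.12

Power law: V₂/V₁ = (z₂/z₁)^α ⇒ α = ln(V₂/V₁) / ln(z₂/z₁)
α = ln(26.2/22.8) / ln(130.0/39.4) = ln(1.1491) / ln(3.2995)
  = 0.13900 / 1.19377 = 0.11644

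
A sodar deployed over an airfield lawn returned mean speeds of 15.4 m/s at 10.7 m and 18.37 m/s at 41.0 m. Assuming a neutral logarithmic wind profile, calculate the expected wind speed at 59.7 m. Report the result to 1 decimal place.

Log law: V ∝ ln(z/z₀). From the pair, with r = V₁/V₂ = 0.83832,
ln z₀ = (ln z₁ − r·ln z₂)/(1 − r) = (2.3702 − 0.83832×3.7136)/0.16168 = -4.5952 → z₀ = 0.01010 m
V₃ = V₁ · ln(z₃/z₀)/ln(z₁/z₀) = 15.4 × 8.6845/6.9654 = 19.2008 m/s

19.2 m/s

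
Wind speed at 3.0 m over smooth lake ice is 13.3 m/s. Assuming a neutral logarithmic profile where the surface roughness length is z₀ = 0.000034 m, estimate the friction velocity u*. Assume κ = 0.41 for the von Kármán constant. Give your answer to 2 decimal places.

u* ≈ 0.48 m/s

Log law: V(z) = (u*/κ) · ln(z/z₀) ⇒ u* = κ · V / ln(z/z₀)
u* = 0.41 × 13.3 / ln(3.0/0.000034) = 0.41 × 13.3 / 11.3878
   = 5.4530 / 11.3878 = 0.4788 m/s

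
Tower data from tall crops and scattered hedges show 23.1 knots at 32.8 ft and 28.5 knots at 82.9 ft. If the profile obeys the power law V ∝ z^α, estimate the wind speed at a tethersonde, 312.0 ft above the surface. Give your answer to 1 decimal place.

First find α: α = ln(V₂/V₁)/ln(z₂/z₁) = ln(28.5/23.1)/ln(82.9/32.8) = 0.21007/0.92721 = 0.2266
Extrapolate from 82.9 ft to 312.0 ft: V₃ = 28.5 × (312.0/82.9)^0.2266 = 28.5 × 1.3502 = 38.4818 knots

38.5 knots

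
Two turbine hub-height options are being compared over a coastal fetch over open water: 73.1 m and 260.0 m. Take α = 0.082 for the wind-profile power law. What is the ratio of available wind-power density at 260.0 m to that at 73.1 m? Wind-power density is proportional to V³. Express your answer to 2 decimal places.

Speed ratio: V_B/V_A = (z_B/z_A)^α = (260.0/73.1)^0.082 = (3.5568)^0.082 = 1.10965
Power-density ratio: P_B/P_A = (V_B/V_A)³ = (1.10965)³ = 1.36634

1.37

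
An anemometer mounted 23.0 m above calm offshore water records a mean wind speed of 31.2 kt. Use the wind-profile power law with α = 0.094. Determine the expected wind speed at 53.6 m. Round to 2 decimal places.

Power-law profile: V₂ = V₁ · (z₂/z₁)^α
V₂ = 31.2 × (53.6/23.0)^0.094 = 31.2 × (2.3304)^0.094
    = 31.2 × 1.0828 = 33.7826 kt

33.78 kt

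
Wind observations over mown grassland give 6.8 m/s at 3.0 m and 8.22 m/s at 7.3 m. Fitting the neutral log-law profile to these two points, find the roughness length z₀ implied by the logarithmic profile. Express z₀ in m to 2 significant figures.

z₀ ≈ 0.042 m

Log law: V(z) ∝ ln(z/z₀). With r = V₁/V₂ = 6.8/8.22 = 0.82725,
r · ln(z₂/z₀) = ln(z₁/z₀) ⇒ ln z₀ = (ln z₁ − r·ln z₂)/(1 − r)
ln z₀ = (1.09861 − 0.82725×1.98787) / 0.17275 = -3.1598
z₀ = exp(-3.1598) = 0.04243 m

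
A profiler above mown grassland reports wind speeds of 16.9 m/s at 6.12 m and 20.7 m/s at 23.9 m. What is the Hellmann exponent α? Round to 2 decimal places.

α ≈ 0.15

Power law: V₂/V₁ = (z₂/z₁)^α ⇒ α = ln(V₂/V₁) / ln(z₂/z₁)
α = ln(20.7/16.9) / ln(23.9/6.12) = ln(1.2249) / ln(3.9052)
  = 0.20282 / 1.36232 = 0.14888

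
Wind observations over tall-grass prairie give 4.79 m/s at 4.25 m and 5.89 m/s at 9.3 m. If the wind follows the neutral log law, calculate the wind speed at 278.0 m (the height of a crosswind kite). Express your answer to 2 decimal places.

Log law: V ∝ ln(z/z₀). From the pair, with r = V₁/V₂ = 0.81324,
ln z₀ = (ln z₁ − r·ln z₂)/(1 − r) = (1.4469 − 0.81324×2.2300)/0.18676 = -1.9631 → z₀ = 0.1404 m
V₃ = V₁ · ln(z₃/z₀)/ln(z₁/z₀) = 4.79 × 7.5907/3.4100 = 10.6626 m/s

10.66 m/s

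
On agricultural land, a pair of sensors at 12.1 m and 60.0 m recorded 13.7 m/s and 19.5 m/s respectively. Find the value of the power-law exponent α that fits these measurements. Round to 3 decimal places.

α ≈ 0.220

Power law: V₂/V₁ = (z₂/z₁)^α ⇒ α = ln(V₂/V₁) / ln(z₂/z₁)
α = ln(19.5/13.7) / ln(60.0/12.1) = ln(1.4234) / ln(4.9587)
  = 0.35302 / 1.60114 = 0.22048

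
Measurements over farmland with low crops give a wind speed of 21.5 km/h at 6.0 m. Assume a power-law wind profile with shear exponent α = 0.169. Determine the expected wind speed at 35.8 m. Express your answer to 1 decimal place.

Power-law profile: V₂ = V₁ · (z₂/z₁)^α
V₂ = 21.5 × (35.8/6.0)^0.169 = 21.5 × (5.9667)^0.169
    = 21.5 × 1.3524 = 29.0762 km/h

29.1 km/h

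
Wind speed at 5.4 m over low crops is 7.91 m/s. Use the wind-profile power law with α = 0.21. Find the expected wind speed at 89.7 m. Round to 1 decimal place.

14.3 m/s

Power-law profile: V₂ = V₁ · (z₂/z₁)^α
V₂ = 7.91 × (89.7/5.4)^0.21 = 7.91 × (16.6111)^0.21
    = 7.91 × 1.8042 = 14.2712 m/s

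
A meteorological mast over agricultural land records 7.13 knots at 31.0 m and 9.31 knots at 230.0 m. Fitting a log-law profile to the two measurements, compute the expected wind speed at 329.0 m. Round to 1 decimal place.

9.7 knots

Log law: V ∝ ln(z/z₀). From the pair, with r = V₁/V₂ = 0.76584,
ln z₀ = (ln z₁ − r·ln z₂)/(1 − r) = (3.4340 − 0.76584×5.4381)/0.23416 = -3.1207 → z₀ = 0.04413 m
V₃ = V₁ · ln(z₃/z₀)/ln(z₁/z₀) = 7.13 × 8.9167/6.5547 = 9.6994 knots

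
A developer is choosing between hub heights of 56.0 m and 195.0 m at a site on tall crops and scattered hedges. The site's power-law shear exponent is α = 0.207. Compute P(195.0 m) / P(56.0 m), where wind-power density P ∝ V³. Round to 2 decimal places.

2.17

Speed ratio: V_B/V_A = (z_B/z_A)^α = (195.0/56.0)^0.207 = (3.4821)^0.207 = 1.29468
Power-density ratio: P_B/P_A = (V_B/V_A)³ = (1.29468)³ = 2.17013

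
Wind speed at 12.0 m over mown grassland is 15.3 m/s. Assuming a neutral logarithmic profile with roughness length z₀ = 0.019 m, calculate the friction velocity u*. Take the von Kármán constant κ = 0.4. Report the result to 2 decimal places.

Log law: V(z) = (u*/κ) · ln(z/z₀) ⇒ u* = κ · V / ln(z/z₀)
u* = 0.4 × 15.3 / ln(12.0/0.019) = 0.4 × 15.3 / 6.4482
   = 6.1200 / 6.4482 = 0.9491 m/s

u* ≈ 0.95 m/s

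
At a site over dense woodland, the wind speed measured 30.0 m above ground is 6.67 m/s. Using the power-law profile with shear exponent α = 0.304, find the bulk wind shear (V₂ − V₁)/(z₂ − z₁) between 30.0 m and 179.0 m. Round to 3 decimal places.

0.032 m/s/m

Power law: V₂ = V₁ · (z₂/z₁)^α = 6.67 × (5.9667)^0.304 = 11.4802 m/s
ΔV/Δz = (11.4802 − 6.67)/(179.0 − 30.0) = 4.8102/149.0000 = 0.03228 m/s/m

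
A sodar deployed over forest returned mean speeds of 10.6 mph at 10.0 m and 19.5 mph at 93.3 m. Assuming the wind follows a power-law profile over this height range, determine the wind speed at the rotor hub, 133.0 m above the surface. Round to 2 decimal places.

First find α: α = ln(V₂/V₁)/ln(z₂/z₁) = ln(19.5/10.6)/ln(93.3/10.0) = 0.60956/2.23324 = 0.2729
Extrapolate from 93.3 m to 133.0 m: V₃ = 19.5 × (133.0/93.3)^0.2729 = 19.5 × 1.1016 = 21.4813 mph

21.48 mph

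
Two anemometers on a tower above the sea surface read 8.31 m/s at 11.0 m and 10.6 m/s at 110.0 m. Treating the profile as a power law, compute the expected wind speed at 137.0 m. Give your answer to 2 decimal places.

10.85 m/s

First find α: α = ln(V₂/V₁)/ln(z₂/z₁) = ln(10.6/8.31)/ln(110.0/11.0) = 0.24339/2.30259 = 0.1057
Extrapolate from 110.0 m to 137.0 m: V₃ = 10.6 × (137.0/110.0)^0.1057 = 10.6 × 1.0235 = 10.8488 m/s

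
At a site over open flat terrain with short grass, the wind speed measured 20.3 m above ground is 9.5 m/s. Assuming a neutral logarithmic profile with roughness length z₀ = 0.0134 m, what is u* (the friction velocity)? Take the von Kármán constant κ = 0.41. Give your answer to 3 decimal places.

u* ≈ 0.532 m/s

Log law: V(z) = (u*/κ) · ln(z/z₀) ⇒ u* = κ · V / ln(z/z₀)
u* = 0.41 × 9.5 / ln(20.3/0.0134) = 0.41 × 9.5 / 7.3231
   = 3.8950 / 7.3231 = 0.5319 m/s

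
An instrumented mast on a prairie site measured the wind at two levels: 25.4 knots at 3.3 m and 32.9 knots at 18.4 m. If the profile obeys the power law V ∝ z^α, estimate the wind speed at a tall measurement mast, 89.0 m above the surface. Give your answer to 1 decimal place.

41.7 knots

First find α: α = ln(V₂/V₁)/ln(z₂/z₁) = ln(32.9/25.4)/ln(18.4/3.3) = 0.25872/1.71843 = 0.1506
Extrapolate from 18.4 m to 89.0 m: V₃ = 32.9 × (89.0/18.4)^0.1506 = 32.9 × 1.2679 = 41.7123 knots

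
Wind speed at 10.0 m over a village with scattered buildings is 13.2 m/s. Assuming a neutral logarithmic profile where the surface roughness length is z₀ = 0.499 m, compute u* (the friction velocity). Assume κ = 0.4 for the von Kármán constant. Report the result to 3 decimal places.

Log law: V(z) = (u*/κ) · ln(z/z₀) ⇒ u* = κ · V / ln(z/z₀)
u* = 0.4 × 13.2 / ln(10.0/0.499) = 0.4 × 13.2 / 2.9977
   = 5.2800 / 2.9977 = 1.7613 m/s

u* ≈ 1.761 m/s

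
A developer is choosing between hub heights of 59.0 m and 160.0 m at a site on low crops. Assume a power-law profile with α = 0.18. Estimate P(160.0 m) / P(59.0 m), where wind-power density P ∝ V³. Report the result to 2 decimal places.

Speed ratio: V_B/V_A = (z_B/z_A)^α = (160.0/59.0)^0.18 = (2.7119)^0.18 = 1.19671
Power-density ratio: P_B/P_A = (V_B/V_A)³ = (1.19671)³ = 1.71382

1.71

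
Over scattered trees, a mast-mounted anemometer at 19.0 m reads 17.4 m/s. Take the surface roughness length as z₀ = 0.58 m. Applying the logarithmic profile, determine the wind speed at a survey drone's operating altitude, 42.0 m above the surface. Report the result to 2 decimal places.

Log law: V(z) ∝ ln(z/z₀), so V₂/V₁ = ln(z₂/z₀) / ln(z₁/z₀).
ln(42.0/0.58) = 4.2824, ln(19.0/0.58) = 3.4892
V₂ = 17.4 × 4.2824/3.4892 = 17.4 × 1.2273 = 21.3557 m/s

21.36 m/s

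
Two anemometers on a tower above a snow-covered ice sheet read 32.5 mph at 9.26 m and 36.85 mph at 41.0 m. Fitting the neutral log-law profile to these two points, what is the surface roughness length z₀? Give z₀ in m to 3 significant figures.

Log law: V(z) ∝ ln(z/z₀). With r = V₁/V₂ = 32.5/36.85 = 0.88195,
r · ln(z₂/z₀) = ln(z₁/z₀) ⇒ ln z₀ = (ln z₁ − r·ln z₂)/(1 − r)
ln z₀ = (2.22570 − 0.88195×3.71357) / 0.11805 = -8.8906
z₀ = exp(-8.8906) = 0.0001377 m

z₀ ≈ 0.000138 m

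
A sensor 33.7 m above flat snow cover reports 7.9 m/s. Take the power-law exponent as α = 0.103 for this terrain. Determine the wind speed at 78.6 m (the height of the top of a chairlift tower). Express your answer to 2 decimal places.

Power-law profile: V₂ = V₁ · (z₂/z₁)^α
V₂ = 7.9 × (78.6/33.7)^0.103 = 7.9 × (2.3323)^0.103
    = 7.9 × 1.0911 = 8.6200 m/s

8.62 m/s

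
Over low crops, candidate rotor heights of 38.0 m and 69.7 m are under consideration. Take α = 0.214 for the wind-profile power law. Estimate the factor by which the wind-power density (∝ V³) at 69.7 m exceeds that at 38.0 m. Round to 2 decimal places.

1.48

Speed ratio: V_B/V_A = (z_B/z_A)^α = (69.7/38.0)^0.214 = (1.8342)^0.214 = 1.13862
Power-density ratio: P_B/P_A = (V_B/V_A)³ = (1.13862)³ = 1.47616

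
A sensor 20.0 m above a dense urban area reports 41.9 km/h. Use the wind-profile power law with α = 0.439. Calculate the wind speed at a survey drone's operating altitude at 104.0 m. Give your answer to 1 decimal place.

86.4 km/h

Power-law profile: V₂ = V₁ · (z₂/z₁)^α
V₂ = 41.9 × (104.0/20.0)^0.439 = 41.9 × (5.2000)^0.439
    = 41.9 × 2.0622 = 86.4051 km/h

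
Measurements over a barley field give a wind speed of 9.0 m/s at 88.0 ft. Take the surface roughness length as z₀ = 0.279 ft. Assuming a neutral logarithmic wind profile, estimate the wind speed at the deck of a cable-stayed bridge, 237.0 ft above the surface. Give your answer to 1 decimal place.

10.5 m/s

Log law: V(z) ∝ ln(z/z₀), so V₂/V₁ = ln(z₂/z₀) / ln(z₁/z₀).
ln(237.0/0.279) = 6.7446, ln(88.0/0.279) = 5.7539
V₂ = 9.0 × 6.7446/5.7539 = 9.0 × 1.1722 = 10.5497 m/s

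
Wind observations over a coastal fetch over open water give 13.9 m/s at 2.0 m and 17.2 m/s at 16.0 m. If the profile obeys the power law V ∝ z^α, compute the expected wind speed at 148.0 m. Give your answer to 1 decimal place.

21.6 m/s

First find α: α = ln(V₂/V₁)/ln(z₂/z₁) = ln(17.2/13.9)/ln(16.0/2.0) = 0.21302/2.07944 = 0.1024
Extrapolate from 16.0 m to 148.0 m: V₃ = 17.2 × (148.0/16.0)^0.1024 = 17.2 × 1.2560 = 21.6024 m/s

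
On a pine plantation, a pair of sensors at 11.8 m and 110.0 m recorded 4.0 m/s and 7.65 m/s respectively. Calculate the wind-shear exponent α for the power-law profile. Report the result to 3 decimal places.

Power law: V₂/V₁ = (z₂/z₁)^α ⇒ α = ln(V₂/V₁) / ln(z₂/z₁)
α = ln(7.65/4.0) / ln(110.0/11.8) = ln(1.9125) / ln(9.3220)
  = 0.64841 / 2.23238 = 0.29046

α ≈ 0.290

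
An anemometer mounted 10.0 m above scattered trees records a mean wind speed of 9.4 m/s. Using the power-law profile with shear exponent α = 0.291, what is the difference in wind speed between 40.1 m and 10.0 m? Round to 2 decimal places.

Power law: V₂ = V₁ · (z₂/z₁)^α = 9.4 × (4.0100)^0.291 = 14.0813 m/s
ΔV = 14.0813 − 9.4 = 4.6813 m/s

4.68 m/s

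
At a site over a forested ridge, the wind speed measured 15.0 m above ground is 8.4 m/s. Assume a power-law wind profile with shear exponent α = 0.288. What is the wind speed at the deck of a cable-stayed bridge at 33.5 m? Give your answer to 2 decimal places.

10.59 m/s

Power-law profile: V₂ = V₁ · (z₂/z₁)^α
V₂ = 8.4 × (33.5/15.0)^0.288 = 8.4 × (2.2333)^0.288
    = 8.4 × 1.2604 = 10.5871 m/s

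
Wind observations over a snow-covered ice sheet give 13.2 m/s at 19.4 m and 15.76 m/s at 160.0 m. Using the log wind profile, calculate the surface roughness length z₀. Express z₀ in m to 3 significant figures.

z₀ ≈ 0.000366 m

Log law: V(z) ∝ ln(z/z₀). With r = V₁/V₂ = 13.2/15.76 = 0.83756,
r · ln(z₂/z₀) = ln(z₁/z₀) ⇒ ln z₀ = (ln z₁ − r·ln z₂)/(1 − r)
ln z₀ = (2.96527 − 0.83756×5.07517) / 0.16244 = -7.9139
z₀ = exp(-7.9139) = 0.0003656 m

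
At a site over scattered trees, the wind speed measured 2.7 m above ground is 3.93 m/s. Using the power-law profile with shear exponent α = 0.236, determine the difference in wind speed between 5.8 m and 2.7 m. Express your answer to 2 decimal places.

0.78 m/s

Power law: V₂ = V₁ · (z₂/z₁)^α = 3.93 × (2.1481)^0.236 = 4.7072 m/s
ΔV = 4.7072 − 3.93 = 0.7772 m/s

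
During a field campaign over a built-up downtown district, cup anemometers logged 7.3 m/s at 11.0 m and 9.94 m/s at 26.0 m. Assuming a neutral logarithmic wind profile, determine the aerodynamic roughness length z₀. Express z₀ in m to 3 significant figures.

z₀ ≈ 1.02 m

Log law: V(z) ∝ ln(z/z₀). With r = V₁/V₂ = 7.3/9.94 = 0.73441,
r · ln(z₂/z₀) = ln(z₁/z₀) ⇒ ln z₀ = (ln z₁ − r·ln z₂)/(1 − r)
ln z₀ = (2.39790 − 0.73441×3.25810) / 0.26559 = 0.0193
z₀ = exp(0.0193) = 1.019 m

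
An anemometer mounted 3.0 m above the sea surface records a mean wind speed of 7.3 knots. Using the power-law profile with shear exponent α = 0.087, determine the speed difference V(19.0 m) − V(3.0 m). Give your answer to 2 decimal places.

Power law: V₂ = V₁ · (z₂/z₁)^α = 7.3 × (6.3333)^0.087 = 8.5717 knots
ΔV = 8.5717 − 7.3 = 1.2717 knots

1.27 knots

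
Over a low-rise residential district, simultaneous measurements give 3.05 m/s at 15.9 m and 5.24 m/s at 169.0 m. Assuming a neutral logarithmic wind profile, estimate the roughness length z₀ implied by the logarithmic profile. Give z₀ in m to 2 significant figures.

Log law: V(z) ∝ ln(z/z₀). With r = V₁/V₂ = 3.05/5.24 = 0.58206,
r · ln(z₂/z₀) = ln(z₁/z₀) ⇒ ln z₀ = (ln z₁ − r·ln z₂)/(1 − r)
ln z₀ = (2.76632 − 0.58206×5.12990) / 0.41794 = -0.5254
z₀ = exp(-0.5254) = 0.5913 m

z₀ ≈ 0.59 m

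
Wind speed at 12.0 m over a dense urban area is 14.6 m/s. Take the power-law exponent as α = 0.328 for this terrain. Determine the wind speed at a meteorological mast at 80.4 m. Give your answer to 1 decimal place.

27.2 m/s

Power-law profile: V₂ = V₁ · (z₂/z₁)^α
V₂ = 14.6 × (80.4/12.0)^0.328 = 14.6 × (6.7000)^0.328
    = 14.6 × 1.8662 = 27.2462 m/s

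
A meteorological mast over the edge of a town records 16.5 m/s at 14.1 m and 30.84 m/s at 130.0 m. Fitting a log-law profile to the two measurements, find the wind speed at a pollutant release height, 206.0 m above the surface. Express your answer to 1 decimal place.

Log law: V ∝ ln(z/z₀). From the pair, with r = V₁/V₂ = 0.53502,
ln z₀ = (ln z₁ − r·ln z₂)/(1 − r) = (2.6462 − 0.53502×4.8675)/0.46498 = 0.0902 → z₀ = 1.094 m
V₃ = V₁ · ln(z₃/z₀)/ln(z₁/z₀) = 16.5 × 5.2377/2.5560 = 33.8117 m/s

33.8 m/s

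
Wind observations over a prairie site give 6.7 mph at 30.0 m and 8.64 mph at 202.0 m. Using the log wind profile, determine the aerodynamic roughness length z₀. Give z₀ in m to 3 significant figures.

Log law: V(z) ∝ ln(z/z₀). With r = V₁/V₂ = 6.7/8.64 = 0.77546,
r · ln(z₂/z₀) = ln(z₁/z₀) ⇒ ln z₀ = (ln z₁ − r·ln z₂)/(1 − r)
ln z₀ = (3.40120 − 0.77546×5.30827) / 0.22454 = -3.1851
z₀ = exp(-3.1851) = 0.04138 m

z₀ ≈ 0.0414 m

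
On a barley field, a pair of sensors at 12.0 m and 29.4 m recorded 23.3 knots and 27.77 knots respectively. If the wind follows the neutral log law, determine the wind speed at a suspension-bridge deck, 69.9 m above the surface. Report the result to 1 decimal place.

32.1 knots

Log law: V ∝ ln(z/z₀). From the pair, with r = V₁/V₂ = 0.83903,
ln z₀ = (ln z₁ − r·ln z₂)/(1 − r) = (2.4849 − 0.83903×3.3810)/0.16097 = -2.1860 → z₀ = 0.1124 m
V₃ = V₁ · ln(z₃/z₀)/ln(z₁/z₀) = 23.3 × 6.4330/4.6709 = 32.0903 knots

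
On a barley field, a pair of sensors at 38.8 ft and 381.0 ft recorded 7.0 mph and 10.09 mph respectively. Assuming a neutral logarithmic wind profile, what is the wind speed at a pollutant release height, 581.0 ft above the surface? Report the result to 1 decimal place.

10.7 mph

Log law: V ∝ ln(z/z₀). From the pair, with r = V₁/V₂ = 0.69376,
ln z₀ = (ln z₁ − r·ln z₂)/(1 − r) = (3.6584 − 0.69376×5.9428)/0.30624 = -1.5165 → z₀ = 0.2195 ft
V₃ = V₁ · ln(z₃/z₀)/ln(z₁/z₀) = 7.0 × 7.8813/5.1750 = 10.6608 mph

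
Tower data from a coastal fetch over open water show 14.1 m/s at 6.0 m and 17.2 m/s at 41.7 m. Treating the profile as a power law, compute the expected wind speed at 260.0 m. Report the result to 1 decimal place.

20.7 m/s

First find α: α = ln(V₂/V₁)/ln(z₂/z₁) = ln(17.2/14.1)/ln(41.7/6.0) = 0.19873/1.93874 = 0.1025
Extrapolate from 41.7 m to 260.0 m: V₃ = 17.2 × (260.0/41.7)^0.1025 = 17.2 × 1.2064 = 20.7494 m/s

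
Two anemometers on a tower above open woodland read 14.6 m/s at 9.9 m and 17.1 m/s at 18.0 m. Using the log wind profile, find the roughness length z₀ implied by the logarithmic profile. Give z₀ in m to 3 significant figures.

Log law: V(z) ∝ ln(z/z₀). With r = V₁/V₂ = 14.6/17.1 = 0.85380,
r · ln(z₂/z₀) = ln(z₁/z₀) ⇒ ln z₀ = (ln z₁ − r·ln z₂)/(1 − r)
ln z₀ = (2.29253 − 0.85380×2.89037) / 0.14620 = -1.1988
z₀ = exp(-1.1988) = 0.3015 m

z₀ ≈ 0.302 m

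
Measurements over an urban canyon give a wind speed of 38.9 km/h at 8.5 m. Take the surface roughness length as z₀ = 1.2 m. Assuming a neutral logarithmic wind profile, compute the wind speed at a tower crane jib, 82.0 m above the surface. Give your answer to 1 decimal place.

83.9 km/h

Log law: V(z) ∝ ln(z/z₀), so V₂/V₁ = ln(z₂/z₀) / ln(z₁/z₀).
ln(82.0/1.2) = 4.2244, ln(8.5/1.2) = 1.9577
V₂ = 38.9 × 4.2244/1.9577 = 38.9 × 2.1578 = 83.9380 km/h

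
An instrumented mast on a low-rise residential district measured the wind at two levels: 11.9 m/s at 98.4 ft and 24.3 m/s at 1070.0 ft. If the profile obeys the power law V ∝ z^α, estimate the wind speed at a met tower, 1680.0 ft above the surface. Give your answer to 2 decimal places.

27.81 m/s

First find α: α = ln(V₂/V₁)/ln(z₂/z₁) = ln(24.3/11.9)/ln(1070.0/98.4) = 0.71394/2.38637 = 0.2992
Extrapolate from 1070.0 ft to 1680.0 ft: V₃ = 24.3 × (1680.0/1070.0)^0.2992 = 24.3 × 1.1445 = 27.8113 m/s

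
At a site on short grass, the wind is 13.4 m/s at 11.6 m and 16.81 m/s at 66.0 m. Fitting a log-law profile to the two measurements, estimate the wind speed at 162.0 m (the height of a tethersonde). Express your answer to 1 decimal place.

Log law: V ∝ ln(z/z₀). From the pair, with r = V₁/V₂ = 0.79714,
ln z₀ = (ln z₁ − r·ln z₂)/(1 − r) = (2.4510 − 0.79714×4.1897)/0.20286 = -4.3812 → z₀ = 0.01251 m
V₃ = V₁ · ln(z₃/z₀)/ln(z₁/z₀) = 13.4 × 9.4688/6.8322 = 18.5711 m/s

18.6 m/s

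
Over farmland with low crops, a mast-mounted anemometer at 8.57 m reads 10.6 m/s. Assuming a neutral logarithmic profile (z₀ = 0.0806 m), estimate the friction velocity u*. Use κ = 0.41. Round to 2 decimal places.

u* ≈ 0.93 m/s

Log law: V(z) = (u*/κ) · ln(z/z₀) ⇒ u* = κ · V / ln(z/z₀)
u* = 0.41 × 10.6 / ln(8.57/0.0806) = 0.41 × 10.6 / 4.6665
   = 4.3460 / 4.6665 = 0.9313 m/s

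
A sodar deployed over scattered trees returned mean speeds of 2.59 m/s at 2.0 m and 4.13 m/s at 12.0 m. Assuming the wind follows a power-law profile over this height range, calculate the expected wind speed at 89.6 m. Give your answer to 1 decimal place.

First find α: α = ln(V₂/V₁)/ln(z₂/z₁) = ln(4.13/2.59)/ln(12.0/2.0) = 0.46662/1.79176 = 0.2604
Extrapolate from 12.0 m to 89.6 m: V₃ = 4.13 × (89.6/12.0)^0.2604 = 4.13 × 1.6880 = 6.9716 m/s

7.0 m/s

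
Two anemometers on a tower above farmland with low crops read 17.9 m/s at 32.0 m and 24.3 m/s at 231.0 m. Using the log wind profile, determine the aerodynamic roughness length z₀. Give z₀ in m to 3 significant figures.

z₀ ≈ 0.127 m

Log law: V(z) ∝ ln(z/z₀). With r = V₁/V₂ = 17.9/24.3 = 0.73663,
r · ln(z₂/z₀) = ln(z₁/z₀) ⇒ ln z₀ = (ln z₁ − r·ln z₂)/(1 − r)
ln z₀ = (3.46574 − 0.73663×5.44242) / 0.26337 = -2.0628
z₀ = exp(-2.0628) = 0.1271 m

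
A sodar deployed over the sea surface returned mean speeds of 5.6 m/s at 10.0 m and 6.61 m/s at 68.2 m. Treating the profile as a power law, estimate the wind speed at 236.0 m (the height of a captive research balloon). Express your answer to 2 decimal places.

7.36 m/s

First find α: α = ln(V₂/V₁)/ln(z₂/z₁) = ln(6.61/5.6)/ln(68.2/10.0) = 0.16582/1.91986 = 0.0864
Extrapolate from 68.2 m to 236.0 m: V₃ = 6.61 × (236.0/68.2)^0.0864 = 6.61 × 1.1132 = 7.3581 m/s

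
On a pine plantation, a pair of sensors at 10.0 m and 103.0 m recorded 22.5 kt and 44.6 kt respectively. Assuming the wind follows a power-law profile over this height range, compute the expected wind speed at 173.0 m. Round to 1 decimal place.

51.9 kt

First find α: α = ln(V₂/V₁)/ln(z₂/z₁) = ln(44.6/22.5)/ln(103.0/10.0) = 0.68422/2.33214 = 0.2934
Extrapolate from 103.0 m to 173.0 m: V₃ = 44.6 × (173.0/103.0)^0.2934 = 44.6 × 1.1643 = 51.9288 kt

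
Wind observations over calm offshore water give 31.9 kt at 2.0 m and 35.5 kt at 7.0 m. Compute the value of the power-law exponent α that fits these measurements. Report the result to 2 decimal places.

Power law: V₂/V₁ = (z₂/z₁)^α ⇒ α = ln(V₂/V₁) / ln(z₂/z₁)
α = ln(35.5/31.9) / ln(7.0/2.0) = ln(1.1129) / ln(3.5000)
  = 0.10693 / 1.25276 = 0.08535

α ≈ 0.09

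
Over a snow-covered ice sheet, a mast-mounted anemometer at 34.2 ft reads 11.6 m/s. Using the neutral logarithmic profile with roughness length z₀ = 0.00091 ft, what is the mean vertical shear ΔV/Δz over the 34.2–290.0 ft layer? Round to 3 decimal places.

Log law: V₂ = V₁ · ln(z₂/z₀)/ln(z₁/z₀) = 11.6 × 12.6719/10.5343 = 13.9539 m/s
ΔV/Δz = (13.9539 − 11.6)/(290.0 − 34.2) = 2.3539/255.8000 = 0.00920 m/s/ft

0.009 m/s/ft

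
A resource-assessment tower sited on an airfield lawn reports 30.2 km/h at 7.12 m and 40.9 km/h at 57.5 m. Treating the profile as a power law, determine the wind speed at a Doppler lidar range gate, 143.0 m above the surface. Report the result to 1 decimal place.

First find α: α = ln(V₂/V₁)/ln(z₂/z₁) = ln(40.9/30.2)/ln(57.5/7.12) = 0.30329/2.08888 = 0.1452
Extrapolate from 57.5 m to 143.0 m: V₃ = 40.9 × (143.0/57.5)^0.1452 = 40.9 × 1.1414 = 46.6843 km/h

46.7 km/h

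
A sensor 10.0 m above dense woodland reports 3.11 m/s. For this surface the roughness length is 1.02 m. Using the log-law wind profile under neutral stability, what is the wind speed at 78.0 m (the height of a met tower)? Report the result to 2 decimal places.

Log law: V(z) ∝ ln(z/z₀), so V₂/V₁ = ln(z₂/z₀) / ln(z₁/z₀).
ln(78.0/1.02) = 4.3369, ln(10.0/1.02) = 2.2828
V₂ = 3.11 × 4.3369/2.2828 = 3.11 × 1.8998 = 5.9085 m/s

5.91 m/s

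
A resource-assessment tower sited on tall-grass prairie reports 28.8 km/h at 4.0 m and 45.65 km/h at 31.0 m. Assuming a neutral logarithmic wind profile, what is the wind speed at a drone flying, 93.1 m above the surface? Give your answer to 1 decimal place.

Log law: V ∝ ln(z/z₀). From the pair, with r = V₁/V₂ = 0.63089,
ln z₀ = (ln z₁ − r·ln z₂)/(1 − r) = (1.3863 − 0.63089×3.4340)/0.36911 = -2.1136 → z₀ = 0.1208 m
V₃ = V₁ · ln(z₃/z₀)/ln(z₁/z₀) = 28.8 × 6.6473/3.4999 = 54.6991 km/h

54.7 km/h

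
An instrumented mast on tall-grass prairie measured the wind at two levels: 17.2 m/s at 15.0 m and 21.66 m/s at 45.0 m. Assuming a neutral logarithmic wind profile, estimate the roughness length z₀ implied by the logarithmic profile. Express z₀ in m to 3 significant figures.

Log law: V(z) ∝ ln(z/z₀). With r = V₁/V₂ = 17.2/21.66 = 0.79409,
r · ln(z₂/z₀) = ln(z₁/z₀) ⇒ ln z₀ = (ln z₁ − r·ln z₂)/(1 − r)
ln z₀ = (2.70805 − 0.79409×3.80666) / 0.20591 = -1.5288
z₀ = exp(-1.5288) = 0.2168 m

z₀ ≈ 0.217 m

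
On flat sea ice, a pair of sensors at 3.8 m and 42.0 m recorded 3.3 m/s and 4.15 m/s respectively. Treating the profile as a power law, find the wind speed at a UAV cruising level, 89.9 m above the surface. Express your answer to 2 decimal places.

4.46 m/s

First find α: α = ln(V₂/V₁)/ln(z₂/z₁) = ln(4.15/3.3)/ln(42.0/3.8) = 0.22919/2.40267 = 0.0954
Extrapolate from 42.0 m to 89.9 m: V₃ = 4.15 × (89.9/42.0)^0.0954 = 4.15 × 1.0753 = 4.4625 m/s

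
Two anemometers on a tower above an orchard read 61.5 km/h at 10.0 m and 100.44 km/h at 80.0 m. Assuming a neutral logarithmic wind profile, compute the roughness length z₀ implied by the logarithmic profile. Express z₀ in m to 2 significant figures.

Log law: V(z) ∝ ln(z/z₀). With r = V₁/V₂ = 61.5/100.44 = 0.61231,
r · ln(z₂/z₀) = ln(z₁/z₀) ⇒ ln z₀ = (ln z₁ − r·ln z₂)/(1 − r)
ln z₀ = (2.30259 − 0.61231×4.38203) / 0.38769 = -0.9816
z₀ = exp(-0.9816) = 0.3747 m

z₀ ≈ 0.37 m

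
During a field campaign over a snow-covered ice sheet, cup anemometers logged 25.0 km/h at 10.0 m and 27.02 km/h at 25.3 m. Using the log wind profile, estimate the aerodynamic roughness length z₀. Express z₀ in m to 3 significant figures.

Log law: V(z) ∝ ln(z/z₀). With r = V₁/V₂ = 25.0/27.02 = 0.92524,
r · ln(z₂/z₀) = ln(z₁/z₀) ⇒ ln z₀ = (ln z₁ − r·ln z₂)/(1 − r)
ln z₀ = (2.30259 − 0.92524×3.23080) / 0.07476 = -9.1853
z₀ = exp(-9.1853) = 0.0001025 m

z₀ ≈ 0.000103 m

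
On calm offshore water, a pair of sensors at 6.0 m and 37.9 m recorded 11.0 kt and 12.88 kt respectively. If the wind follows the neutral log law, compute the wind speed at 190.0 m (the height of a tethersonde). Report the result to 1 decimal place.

Log law: V ∝ ln(z/z₀). From the pair, with r = V₁/V₂ = 0.85404,
ln z₀ = (ln z₁ − r·ln z₂)/(1 − r) = (1.7918 − 0.85404×3.6350)/0.14596 = -8.9929 → z₀ = 0.0001243 m
V₃ = V₁ · ln(z₃/z₀)/ln(z₁/z₀) = 11.0 × 14.2399/10.7846 = 14.5243 kt

14.5 kt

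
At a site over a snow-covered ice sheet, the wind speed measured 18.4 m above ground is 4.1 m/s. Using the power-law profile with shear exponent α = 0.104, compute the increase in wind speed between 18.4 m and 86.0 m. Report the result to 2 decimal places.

0.71 m/s

Power law: V₂ = V₁ · (z₂/z₁)^α = 4.1 × (4.6739)^0.104 = 4.8132 m/s
ΔV = 4.8132 − 4.1 = 0.7132 m/s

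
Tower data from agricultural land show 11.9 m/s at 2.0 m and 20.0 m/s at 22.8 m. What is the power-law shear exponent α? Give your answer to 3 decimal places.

α ≈ 0.213

Power law: V₂/V₁ = (z₂/z₁)^α ⇒ α = ln(V₂/V₁) / ln(z₂/z₁)
α = ln(20.0/11.9) / ln(22.8/2.0) = ln(1.6807) / ln(11.4000)
  = 0.51919 / 2.43361 = 0.21334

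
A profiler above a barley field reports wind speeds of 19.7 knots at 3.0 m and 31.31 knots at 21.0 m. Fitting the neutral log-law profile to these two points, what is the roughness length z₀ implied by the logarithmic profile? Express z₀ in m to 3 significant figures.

z₀ ≈ 0.110 m

Log law: V(z) ∝ ln(z/z₀). With r = V₁/V₂ = 19.7/31.31 = 0.62919,
r · ln(z₂/z₀) = ln(z₁/z₀) ⇒ ln z₀ = (ln z₁ − r·ln z₂)/(1 − r)
ln z₀ = (1.09861 − 0.62919×3.04452) / 0.37081 = -2.2032
z₀ = exp(-2.2032) = 0.1104 m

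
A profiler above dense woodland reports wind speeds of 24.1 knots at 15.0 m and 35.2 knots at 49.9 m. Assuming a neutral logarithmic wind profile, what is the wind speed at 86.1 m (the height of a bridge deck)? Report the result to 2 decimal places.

40.24 knots

Log law: V ∝ ln(z/z₀). From the pair, with r = V₁/V₂ = 0.68466,
ln z₀ = (ln z₁ − r·ln z₂)/(1 − r) = (2.7081 − 0.68466×3.9100)/0.31534 = 0.0984 → z₀ = 1.103 m
V₃ = V₁ · ln(z₃/z₀)/ln(z₁/z₀) = 24.1 × 4.3571/2.6097 = 40.2375 knots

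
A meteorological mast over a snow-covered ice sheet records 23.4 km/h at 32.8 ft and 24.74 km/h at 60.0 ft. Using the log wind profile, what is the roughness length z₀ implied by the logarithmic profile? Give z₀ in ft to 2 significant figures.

z₀ ≈ 0.00086 ft

Log law: V(z) ∝ ln(z/z₀). With r = V₁/V₂ = 23.4/24.74 = 0.94584,
r · ln(z₂/z₀) = ln(z₁/z₀) ⇒ ln z₀ = (ln z₁ − r·ln z₂)/(1 − r)
ln z₀ = (3.49043 − 0.94584×4.09434) / 0.05416 = -7.0556
z₀ = exp(-7.0556) = 0.0008626 ft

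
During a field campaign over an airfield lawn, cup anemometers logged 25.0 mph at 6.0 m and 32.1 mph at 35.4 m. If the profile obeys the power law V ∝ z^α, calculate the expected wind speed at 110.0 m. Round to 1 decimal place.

First find α: α = ln(V₂/V₁)/ln(z₂/z₁) = ln(32.1/25.0)/ln(35.4/6.0) = 0.24998/1.77495 = 0.1408
Extrapolate from 35.4 m to 110.0 m: V₃ = 32.1 × (110.0/35.4)^0.1408 = 32.1 × 1.1731 = 37.6575 mph

37.7 mph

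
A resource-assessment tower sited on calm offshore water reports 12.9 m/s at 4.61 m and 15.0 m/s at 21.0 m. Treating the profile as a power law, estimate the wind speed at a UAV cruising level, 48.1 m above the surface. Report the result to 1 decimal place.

16.3 m/s

First find α: α = ln(V₂/V₁)/ln(z₂/z₁) = ln(15.0/12.9)/ln(21.0/4.61) = 0.15082/1.51629 = 0.0995
Extrapolate from 21.0 m to 48.1 m: V₃ = 15.0 × (48.1/21.0)^0.0995 = 15.0 × 1.0859 = 16.2889 m/s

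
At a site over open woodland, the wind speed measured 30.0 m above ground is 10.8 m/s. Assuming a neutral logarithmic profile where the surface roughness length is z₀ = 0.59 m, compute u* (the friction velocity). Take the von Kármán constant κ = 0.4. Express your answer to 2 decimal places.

Log law: V(z) = (u*/κ) · ln(z/z₀) ⇒ u* = κ · V / ln(z/z₀)
u* = 0.4 × 10.8 / ln(30.0/0.59) = 0.4 × 10.8 / 3.9288
   = 4.3200 / 3.9288 = 1.0996 m/s

u* ≈ 1.10 m/s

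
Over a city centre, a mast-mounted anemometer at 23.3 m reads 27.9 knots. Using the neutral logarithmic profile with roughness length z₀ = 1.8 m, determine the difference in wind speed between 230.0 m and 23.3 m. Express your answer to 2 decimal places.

Log law: V₂ = V₁ · ln(z₂/z₀)/ln(z₁/z₀) = 27.9 × 4.8503/2.5607 = 52.8468 knots
ΔV = 52.8468 − 27.9 = 24.9468 knots

24.95 knots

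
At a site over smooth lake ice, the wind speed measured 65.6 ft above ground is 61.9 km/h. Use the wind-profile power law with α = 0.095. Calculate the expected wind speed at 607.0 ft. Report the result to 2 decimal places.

76.47 km/h

Power-law profile: V₂ = V₁ · (z₂/z₁)^α
V₂ = 61.9 × (607.0/65.6)^0.095 = 61.9 × (9.2530)^0.095
    = 61.9 × 1.2354 = 76.4694 km/h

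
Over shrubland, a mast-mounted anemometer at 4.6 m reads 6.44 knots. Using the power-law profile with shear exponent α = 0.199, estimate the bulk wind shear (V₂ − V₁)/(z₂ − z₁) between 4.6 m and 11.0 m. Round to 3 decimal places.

Power law: V₂ = V₁ · (z₂/z₁)^α = 6.44 × (2.3913)^0.199 = 7.6601 knots
ΔV/Δz = (7.6601 − 6.44)/(11.0 − 4.6) = 1.2201/6.4000 = 0.19064 knots/m

0.191 knots/m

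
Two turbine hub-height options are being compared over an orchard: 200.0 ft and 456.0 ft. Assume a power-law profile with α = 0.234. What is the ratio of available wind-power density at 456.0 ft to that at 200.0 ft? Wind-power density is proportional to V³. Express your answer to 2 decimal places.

1.78

Speed ratio: V_B/V_A = (z_B/z_A)^α = (456.0/200.0)^0.234 = (2.2800)^0.234 = 1.21271
Power-density ratio: P_B/P_A = (V_B/V_A)³ = (1.21271)³ = 1.78349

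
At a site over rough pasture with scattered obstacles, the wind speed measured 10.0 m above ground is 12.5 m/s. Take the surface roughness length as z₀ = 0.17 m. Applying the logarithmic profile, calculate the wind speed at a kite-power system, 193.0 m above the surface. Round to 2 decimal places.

21.58 m/s

Log law: V(z) ∝ ln(z/z₀), so V₂/V₁ = ln(z₂/z₀) / ln(z₁/z₀).
ln(193.0/0.17) = 7.0346, ln(10.0/0.17) = 4.0745
V₂ = 12.5 × 7.0346/4.0745 = 12.5 × 1.7265 = 21.5811 m/s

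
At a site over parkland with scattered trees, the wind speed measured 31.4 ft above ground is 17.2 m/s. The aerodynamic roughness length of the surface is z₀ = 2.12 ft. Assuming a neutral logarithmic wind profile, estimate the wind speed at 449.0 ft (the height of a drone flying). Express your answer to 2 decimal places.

34.18 m/s

Log law: V(z) ∝ ln(z/z₀), so V₂/V₁ = ln(z₂/z₀) / ln(z₁/z₀).
ln(449.0/2.12) = 5.3556, ln(31.4/2.12) = 2.6954
V₂ = 17.2 × 5.3556/2.6954 = 17.2 × 1.9869 = 34.1755 m/s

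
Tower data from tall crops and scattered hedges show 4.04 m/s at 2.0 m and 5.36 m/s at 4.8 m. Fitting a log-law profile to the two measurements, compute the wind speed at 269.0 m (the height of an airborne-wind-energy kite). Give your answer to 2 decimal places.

Log law: V ∝ ln(z/z₀). From the pair, with r = V₁/V₂ = 0.75373,
ln z₀ = (ln z₁ − r·ln z₂)/(1 − r) = (0.6931 − 0.75373×1.5686)/0.24627 = -1.9863 → z₀ = 0.1372 m
V₃ = V₁ · ln(z₃/z₀)/ln(z₁/z₀) = 4.04 × 7.5810/2.6795 = 11.4304 m/s

11.43 m/s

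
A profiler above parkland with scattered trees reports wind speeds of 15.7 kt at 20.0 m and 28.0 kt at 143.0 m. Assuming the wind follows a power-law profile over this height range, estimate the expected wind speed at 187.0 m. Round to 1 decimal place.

30.3 kt

First find α: α = ln(V₂/V₁)/ln(z₂/z₁) = ln(28.0/15.7)/ln(143.0/20.0) = 0.57854/1.96711 = 0.2941
Extrapolate from 143.0 m to 187.0 m: V₃ = 28.0 × (187.0/143.0)^0.2941 = 28.0 × 1.0821 = 30.2986 kt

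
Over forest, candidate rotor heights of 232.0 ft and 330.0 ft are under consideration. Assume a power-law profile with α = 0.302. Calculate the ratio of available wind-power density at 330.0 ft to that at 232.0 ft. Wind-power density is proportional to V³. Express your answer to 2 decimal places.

Speed ratio: V_B/V_A = (z_B/z_A)^α = (330.0/232.0)^0.302 = (1.4224)^0.302 = 1.11228
Power-density ratio: P_B/P_A = (V_B/V_A)³ = (1.11228)³ = 1.37607

1.38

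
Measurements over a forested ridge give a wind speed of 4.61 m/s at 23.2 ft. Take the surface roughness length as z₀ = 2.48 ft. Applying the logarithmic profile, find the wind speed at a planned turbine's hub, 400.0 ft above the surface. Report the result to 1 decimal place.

10.5 m/s

Log law: V(z) ∝ ln(z/z₀), so V₂/V₁ = ln(z₂/z₀) / ln(z₁/z₀).
ln(400.0/2.48) = 5.0832, ln(23.2/2.48) = 2.2359
V₂ = 4.61 × 5.0832/2.2359 = 4.61 × 2.2735 = 10.4806 m/s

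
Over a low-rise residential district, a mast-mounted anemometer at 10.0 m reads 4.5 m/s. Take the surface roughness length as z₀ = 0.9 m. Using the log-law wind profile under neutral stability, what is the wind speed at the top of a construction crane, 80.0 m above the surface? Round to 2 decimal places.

8.39 m/s

Log law: V(z) ∝ ln(z/z₀), so V₂/V₁ = ln(z₂/z₀) / ln(z₁/z₀).
ln(80.0/0.9) = 4.4874, ln(10.0/0.9) = 2.4079
V₂ = 4.5 × 4.4874/2.4079 = 4.5 × 1.8636 = 8.3861 m/s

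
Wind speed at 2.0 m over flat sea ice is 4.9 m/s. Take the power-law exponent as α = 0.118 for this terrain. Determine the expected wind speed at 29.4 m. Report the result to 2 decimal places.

Power-law profile: V₂ = V₁ · (z₂/z₁)^α
V₂ = 4.9 × (29.4/2.0)^0.118 = 4.9 × (14.7000)^0.118
    = 4.9 × 1.3732 = 6.7288 m/s

6.73 m/s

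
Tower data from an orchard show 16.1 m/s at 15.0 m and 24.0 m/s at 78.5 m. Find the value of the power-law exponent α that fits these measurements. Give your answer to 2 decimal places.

α ≈ 0.24

Power law: V₂/V₁ = (z₂/z₁)^α ⇒ α = ln(V₂/V₁) / ln(z₂/z₁)
α = ln(24.0/16.1) / ln(78.5/15.0) = ln(1.4907) / ln(5.2333)
  = 0.39923 / 1.65505 = 0.24122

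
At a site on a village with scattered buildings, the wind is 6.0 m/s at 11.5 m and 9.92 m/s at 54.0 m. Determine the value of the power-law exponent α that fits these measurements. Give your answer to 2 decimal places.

α ≈ 0.33

Power law: V₂/V₁ = (z₂/z₁)^α ⇒ α = ln(V₂/V₁) / ln(z₂/z₁)
α = ln(9.92/6.0) / ln(54.0/11.5) = ln(1.6533) / ln(4.6957)
  = 0.50279 / 1.54664 = 0.32509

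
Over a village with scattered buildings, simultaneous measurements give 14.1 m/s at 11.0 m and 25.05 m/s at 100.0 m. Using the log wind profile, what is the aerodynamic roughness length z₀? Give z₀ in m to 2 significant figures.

Log law: V(z) ∝ ln(z/z₀). With r = V₁/V₂ = 14.1/25.05 = 0.56287,
r · ln(z₂/z₀) = ln(z₁/z₀) ⇒ ln z₀ = (ln z₁ − r·ln z₂)/(1 − r)
ln z₀ = (2.39790 − 0.56287×4.60517) / 0.43713 = -0.4443
z₀ = exp(-0.4443) = 0.6412 m

z₀ ≈ 0.64 m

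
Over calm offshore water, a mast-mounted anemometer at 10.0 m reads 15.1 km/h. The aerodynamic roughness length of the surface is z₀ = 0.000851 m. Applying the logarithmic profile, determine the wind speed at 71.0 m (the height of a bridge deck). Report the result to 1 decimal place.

Log law: V(z) ∝ ln(z/z₀), so V₂/V₁ = ln(z₂/z₀) / ln(z₁/z₀).
ln(71.0/0.000851) = 11.3318, ln(10.0/0.000851) = 9.3717
V₂ = 15.1 × 11.3318/9.3717 = 15.1 × 1.2092 = 18.2582 km/h

18.3 km/h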